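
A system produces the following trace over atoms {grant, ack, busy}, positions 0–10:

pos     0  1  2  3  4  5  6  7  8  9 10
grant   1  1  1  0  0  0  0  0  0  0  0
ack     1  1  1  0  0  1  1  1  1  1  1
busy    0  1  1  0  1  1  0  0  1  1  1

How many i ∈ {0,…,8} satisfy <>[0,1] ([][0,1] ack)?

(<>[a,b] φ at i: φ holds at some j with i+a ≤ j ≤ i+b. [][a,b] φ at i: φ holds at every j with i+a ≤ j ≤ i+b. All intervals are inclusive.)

7

Evaluate at each i in [0,8]:
  i=0: ✓ (witness j=0)
  i=1: ✓ (witness j=1)
  i=2: ✗ (none in [2,3])
  i=3: ✗ (none in [3,4])
  i=4: ✓ (witness j=5)
  i=5: ✓ (witness j=5)
  i=6: ✓ (witness j=6)
  i=7: ✓ (witness j=7)
  i=8: ✓ (witness j=8)
Positions where it holds: {0, 1, 4, 5, 6, 7, 8} → 7.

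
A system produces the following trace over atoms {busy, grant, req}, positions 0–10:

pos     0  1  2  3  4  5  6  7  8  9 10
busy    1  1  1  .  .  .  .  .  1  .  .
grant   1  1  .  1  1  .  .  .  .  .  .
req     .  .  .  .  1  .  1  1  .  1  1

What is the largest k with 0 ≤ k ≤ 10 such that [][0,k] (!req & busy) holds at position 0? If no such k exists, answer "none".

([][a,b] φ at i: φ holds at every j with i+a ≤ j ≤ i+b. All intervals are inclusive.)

(!req & busy) must hold from j=0 onward; find where it first fails.
  j=0: holds
  j=1: holds
  j=2: holds
  j=3: fails
Holds on [0,2], so largest k = 2.

2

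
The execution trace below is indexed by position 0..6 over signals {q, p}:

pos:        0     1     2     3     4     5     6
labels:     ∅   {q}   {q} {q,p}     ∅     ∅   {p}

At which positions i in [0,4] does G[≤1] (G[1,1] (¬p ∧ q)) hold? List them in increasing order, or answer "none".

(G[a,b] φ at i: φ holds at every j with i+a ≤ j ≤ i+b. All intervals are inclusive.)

Evaluate at each i in [0,4]:
  i=0: ✓ (all of [0,1])
  i=1: ✗ (fails at j=2)
  i=2: ✗ (fails at j=2)
  i=3: ✗ (fails at j=3)
  i=4: ✗ (fails at j=4)

0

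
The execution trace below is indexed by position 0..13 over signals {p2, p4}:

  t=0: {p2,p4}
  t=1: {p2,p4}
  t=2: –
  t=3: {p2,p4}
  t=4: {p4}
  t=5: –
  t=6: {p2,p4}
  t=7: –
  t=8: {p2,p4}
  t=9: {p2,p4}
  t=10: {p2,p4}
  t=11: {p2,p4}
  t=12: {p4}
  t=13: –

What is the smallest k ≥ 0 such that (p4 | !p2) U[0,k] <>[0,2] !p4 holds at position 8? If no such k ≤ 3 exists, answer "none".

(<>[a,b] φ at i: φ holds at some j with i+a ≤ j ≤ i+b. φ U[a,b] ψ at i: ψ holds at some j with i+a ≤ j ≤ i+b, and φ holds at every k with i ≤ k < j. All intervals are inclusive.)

3

Need earliest j ≥ 8 with <>[0,2] !p4, and (p4 | !p2) at every k in [8,j-1].
  j=8: rhs fails.
  j=9: rhs fails.
  j=10: rhs fails.
  j=11: rhs holds; lhs holds on [8,10]. k = 3.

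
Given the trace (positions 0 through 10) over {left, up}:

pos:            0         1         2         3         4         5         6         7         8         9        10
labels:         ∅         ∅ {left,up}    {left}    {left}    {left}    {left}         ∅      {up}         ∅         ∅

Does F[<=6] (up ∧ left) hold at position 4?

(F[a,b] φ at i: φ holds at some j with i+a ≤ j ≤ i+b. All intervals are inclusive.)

Check (up ∧ left) at each j in [4,10]:
  j=4: false
  j=5: false
  j=6: false
  j=7: false
  j=8: false
  j=9: false
  j=10: false
No position in the window satisfies it → formula fails.

No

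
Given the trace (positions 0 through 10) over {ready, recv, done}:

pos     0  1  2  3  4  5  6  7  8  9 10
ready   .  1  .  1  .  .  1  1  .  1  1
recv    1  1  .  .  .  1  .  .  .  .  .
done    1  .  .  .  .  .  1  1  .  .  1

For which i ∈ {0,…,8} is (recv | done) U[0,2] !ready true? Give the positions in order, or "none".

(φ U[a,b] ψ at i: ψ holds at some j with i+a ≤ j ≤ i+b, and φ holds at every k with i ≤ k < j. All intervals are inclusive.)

0, 1, 2, 4, 5, 6, 7, 8

Evaluate at each i in [0,8]:
  i=0: ✓ (rhs at j=0)
  i=1: ✓ (rhs at j=2; lhs holds on [1,1])
  i=2: ✓ (rhs at j=2)
  i=3: ✗ (lhs fails at k=3 before rhs at j=4)
  i=4: ✓ (rhs at j=4)
  i=5: ✓ (rhs at j=5)
  i=6: ✓ (rhs at j=8; lhs holds on [6,7])
  i=7: ✓ (rhs at j=8; lhs holds on [7,7])
  i=8: ✓ (rhs at j=8)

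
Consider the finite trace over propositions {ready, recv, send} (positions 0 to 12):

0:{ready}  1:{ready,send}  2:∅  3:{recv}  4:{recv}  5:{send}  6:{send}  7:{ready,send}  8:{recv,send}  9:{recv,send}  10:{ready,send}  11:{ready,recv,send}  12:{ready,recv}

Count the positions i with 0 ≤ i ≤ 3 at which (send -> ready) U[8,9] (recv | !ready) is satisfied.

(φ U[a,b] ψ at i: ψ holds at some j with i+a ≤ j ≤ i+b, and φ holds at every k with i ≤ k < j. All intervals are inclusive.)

Evaluate at each i in [0,3]:
  i=0: ✗ (lhs fails at k=5 before rhs at j=8)
  i=1: ✗ (lhs fails at k=5 before rhs at j=9)
  i=2: ✗ (lhs fails at k=5 before rhs at j=11)
  i=3: ✗ (lhs fails at k=5 before rhs at j=11)
Positions where it holds: {} → 0.

0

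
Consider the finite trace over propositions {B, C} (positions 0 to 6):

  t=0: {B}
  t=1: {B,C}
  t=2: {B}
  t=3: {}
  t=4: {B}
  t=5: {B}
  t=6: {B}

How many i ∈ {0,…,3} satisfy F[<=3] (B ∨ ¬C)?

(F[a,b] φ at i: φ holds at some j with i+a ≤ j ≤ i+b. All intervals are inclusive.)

4

Evaluate at each i in [0,3]:
  i=0: ✓ (witness j=0)
  i=1: ✓ (witness j=1)
  i=2: ✓ (witness j=2)
  i=3: ✓ (witness j=3)
Positions where it holds: {0, 1, 2, 3} → 4.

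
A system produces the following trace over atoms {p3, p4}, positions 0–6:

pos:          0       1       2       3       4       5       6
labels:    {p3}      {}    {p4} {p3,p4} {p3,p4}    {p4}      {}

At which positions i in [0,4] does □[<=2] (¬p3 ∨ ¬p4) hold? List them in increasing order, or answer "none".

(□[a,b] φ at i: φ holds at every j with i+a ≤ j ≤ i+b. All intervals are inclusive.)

0

Evaluate at each i in [0,4]:
  i=0: ✓ (all of [0,2])
  i=1: ✗ (fails at j=3)
  i=2: ✗ (fails at j=3)
  i=3: ✗ (fails at j=3)
  i=4: ✗ (fails at j=4)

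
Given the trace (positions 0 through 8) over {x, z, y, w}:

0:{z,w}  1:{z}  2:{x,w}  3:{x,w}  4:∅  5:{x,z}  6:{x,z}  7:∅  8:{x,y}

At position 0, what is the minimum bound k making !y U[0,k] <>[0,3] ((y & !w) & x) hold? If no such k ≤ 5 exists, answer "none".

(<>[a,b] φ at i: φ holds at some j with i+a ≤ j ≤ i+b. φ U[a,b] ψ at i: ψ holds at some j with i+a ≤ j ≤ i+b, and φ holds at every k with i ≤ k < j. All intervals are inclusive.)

5

Need earliest j ≥ 0 with <>[0,3] ((y & !w) & x), and !y at every k in [0,j-1].
  j=0: rhs fails.
  j=1: rhs fails.
  j=2: rhs fails.
  j=3: rhs fails.
  j=4: rhs fails.
  j=5: rhs holds; lhs holds on [0,4]. k = 5.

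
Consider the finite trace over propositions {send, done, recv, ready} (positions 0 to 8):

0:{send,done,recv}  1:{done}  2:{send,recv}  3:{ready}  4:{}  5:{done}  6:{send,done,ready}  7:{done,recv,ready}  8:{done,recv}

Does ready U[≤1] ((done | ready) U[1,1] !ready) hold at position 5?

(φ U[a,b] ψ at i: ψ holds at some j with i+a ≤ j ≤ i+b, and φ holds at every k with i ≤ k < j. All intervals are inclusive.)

Need some j in [5,6] with ((done | ready) U[1,1] !ready), and ready at every k in [5,j-1].
  j=5: ((done | ready) U[1,1] !ready) — fails.
  j=6: ((done | ready) U[1,1] !ready) — fails.
No j in the window works → until fails.

False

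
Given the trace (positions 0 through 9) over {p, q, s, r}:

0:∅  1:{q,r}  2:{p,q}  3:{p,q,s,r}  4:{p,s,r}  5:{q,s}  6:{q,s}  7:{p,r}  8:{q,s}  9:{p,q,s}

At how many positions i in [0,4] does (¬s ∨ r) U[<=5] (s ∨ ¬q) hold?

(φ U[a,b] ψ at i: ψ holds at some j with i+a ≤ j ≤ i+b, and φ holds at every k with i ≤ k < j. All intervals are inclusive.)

Evaluate at each i in [0,4]:
  i=0: ✓ (rhs at j=0)
  i=1: ✓ (rhs at j=3; lhs holds on [1,2])
  i=2: ✓ (rhs at j=3; lhs holds on [2,2])
  i=3: ✓ (rhs at j=3)
  i=4: ✓ (rhs at j=4)
Positions where it holds: {0, 1, 2, 3, 4} → 5.

5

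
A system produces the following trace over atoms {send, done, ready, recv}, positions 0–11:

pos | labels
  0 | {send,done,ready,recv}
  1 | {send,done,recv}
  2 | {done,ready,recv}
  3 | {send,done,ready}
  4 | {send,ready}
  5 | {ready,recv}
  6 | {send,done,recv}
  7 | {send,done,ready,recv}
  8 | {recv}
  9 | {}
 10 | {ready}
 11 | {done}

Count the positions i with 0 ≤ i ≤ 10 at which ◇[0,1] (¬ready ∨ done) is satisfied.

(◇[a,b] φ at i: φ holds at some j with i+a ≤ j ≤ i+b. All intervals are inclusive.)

Evaluate at each i in [0,10]:
  i=0: ✓ (witness j=0)
  i=1: ✓ (witness j=1)
  i=2: ✓ (witness j=2)
  i=3: ✓ (witness j=3)
  i=4: ✗ (none in [4,5])
  i=5: ✓ (witness j=6)
  i=6: ✓ (witness j=6)
  i=7: ✓ (witness j=7)
  i=8: ✓ (witness j=8)
  i=9: ✓ (witness j=9)
  i=10: ✓ (witness j=11)
Positions where it holds: {0, 1, 2, 3, 5, 6, 7, 8, 9, 10} → 10.

10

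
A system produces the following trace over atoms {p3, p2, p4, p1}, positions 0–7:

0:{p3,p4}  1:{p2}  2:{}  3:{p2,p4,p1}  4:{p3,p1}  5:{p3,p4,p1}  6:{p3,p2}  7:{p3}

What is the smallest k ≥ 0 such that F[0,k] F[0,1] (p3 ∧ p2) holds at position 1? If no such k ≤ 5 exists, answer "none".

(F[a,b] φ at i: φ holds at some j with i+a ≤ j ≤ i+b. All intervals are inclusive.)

Scan j = 1,2,… for F[0,1] (p3 ∧ p2):
  j=1: fails
  j=2: fails
  j=3: fails
  j=4: fails
  j=5: holds
First hit at j=5, so smallest k = 5-1 = 4.

4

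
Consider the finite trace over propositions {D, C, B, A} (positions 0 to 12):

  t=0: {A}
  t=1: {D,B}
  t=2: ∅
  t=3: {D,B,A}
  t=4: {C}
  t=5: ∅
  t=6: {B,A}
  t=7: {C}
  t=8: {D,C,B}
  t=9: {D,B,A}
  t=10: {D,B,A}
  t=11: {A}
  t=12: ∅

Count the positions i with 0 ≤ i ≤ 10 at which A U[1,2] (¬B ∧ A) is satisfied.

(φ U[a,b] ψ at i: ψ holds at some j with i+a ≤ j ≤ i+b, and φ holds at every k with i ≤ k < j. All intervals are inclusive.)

2

Evaluate at each i in [0,10]:
  i=0: ✗ (no rhs in [1,2])
  i=1: ✗ (no rhs in [2,3])
  i=2: ✗ (no rhs in [3,4])
  i=3: ✗ (no rhs in [4,5])
  i=4: ✗ (no rhs in [5,6])
  i=5: ✗ (no rhs in [6,7])
  i=6: ✗ (no rhs in [7,8])
  i=7: ✗ (no rhs in [8,9])
  i=8: ✗ (no rhs in [9,10])
  i=9: ✓ (rhs at j=11; lhs holds on [9,10])
  i=10: ✓ (rhs at j=11; lhs holds on [10,10])
Positions where it holds: {9, 10} → 2.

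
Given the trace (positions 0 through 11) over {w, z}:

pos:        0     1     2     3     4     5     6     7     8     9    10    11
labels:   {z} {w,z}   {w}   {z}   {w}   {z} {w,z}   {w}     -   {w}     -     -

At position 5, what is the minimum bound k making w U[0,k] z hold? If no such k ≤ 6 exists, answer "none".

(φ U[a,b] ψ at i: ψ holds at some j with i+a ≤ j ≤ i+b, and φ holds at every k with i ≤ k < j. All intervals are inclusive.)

Need earliest j ≥ 5 with z, and w at every k in [5,j-1].
  j=5: rhs holds (empty prefix). k = 0.

0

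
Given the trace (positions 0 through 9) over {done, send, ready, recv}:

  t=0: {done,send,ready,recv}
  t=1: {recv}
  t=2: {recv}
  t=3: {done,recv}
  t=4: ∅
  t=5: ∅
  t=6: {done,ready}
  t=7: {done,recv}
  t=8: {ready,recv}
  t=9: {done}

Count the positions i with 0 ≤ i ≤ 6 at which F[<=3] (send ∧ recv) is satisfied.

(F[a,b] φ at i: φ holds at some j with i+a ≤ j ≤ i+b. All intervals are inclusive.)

1

Evaluate at each i in [0,6]:
  i=0: ✓ (witness j=0)
  i=1: ✗ (none in [1,4])
  i=2: ✗ (none in [2,5])
  i=3: ✗ (none in [3,6])
  i=4: ✗ (none in [4,7])
  i=5: ✗ (none in [5,8])
  i=6: ✗ (none in [6,9])
Positions where it holds: {0} → 1.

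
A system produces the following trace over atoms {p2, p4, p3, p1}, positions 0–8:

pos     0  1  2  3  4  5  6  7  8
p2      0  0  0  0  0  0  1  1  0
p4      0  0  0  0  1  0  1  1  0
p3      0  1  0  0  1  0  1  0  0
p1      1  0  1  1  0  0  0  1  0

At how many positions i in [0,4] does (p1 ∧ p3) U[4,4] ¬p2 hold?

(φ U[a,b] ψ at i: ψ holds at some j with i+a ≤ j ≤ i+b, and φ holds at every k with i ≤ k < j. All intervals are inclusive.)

Evaluate at each i in [0,4]:
  i=0: ✗ (lhs fails at k=0 before rhs at j=4)
  i=1: ✗ (lhs fails at k=1 before rhs at j=5)
  i=2: ✗ (no rhs in [6,6])
  i=3: ✗ (no rhs in [7,7])
  i=4: ✗ (lhs fails at k=4 before rhs at j=8)
Positions where it holds: {} → 0.

0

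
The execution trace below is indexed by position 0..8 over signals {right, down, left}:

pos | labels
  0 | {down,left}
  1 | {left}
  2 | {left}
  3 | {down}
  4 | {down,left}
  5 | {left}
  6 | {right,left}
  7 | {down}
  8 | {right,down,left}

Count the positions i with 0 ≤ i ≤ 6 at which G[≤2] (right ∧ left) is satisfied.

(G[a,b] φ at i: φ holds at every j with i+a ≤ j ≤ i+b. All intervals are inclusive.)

Evaluate at each i in [0,6]:
  i=0: ✗ (fails at j=0)
  i=1: ✗ (fails at j=1)
  i=2: ✗ (fails at j=2)
  i=3: ✗ (fails at j=3)
  i=4: ✗ (fails at j=4)
  i=5: ✗ (fails at j=5)
  i=6: ✗ (fails at j=7)
Positions where it holds: {} → 0.

0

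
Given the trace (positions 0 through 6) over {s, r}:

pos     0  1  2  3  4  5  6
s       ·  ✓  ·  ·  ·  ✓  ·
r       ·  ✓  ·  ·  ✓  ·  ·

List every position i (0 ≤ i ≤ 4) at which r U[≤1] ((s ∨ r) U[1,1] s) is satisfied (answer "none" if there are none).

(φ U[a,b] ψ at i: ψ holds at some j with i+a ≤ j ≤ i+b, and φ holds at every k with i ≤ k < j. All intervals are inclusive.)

4

Evaluate at each i in [0,4]:
  i=0: ✗ (no rhs in [0,1])
  i=1: ✗ (no rhs in [1,2])
  i=2: ✗ (no rhs in [2,3])
  i=3: ✗ (lhs fails at k=3 before rhs at j=4)
  i=4: ✓ (rhs at j=4)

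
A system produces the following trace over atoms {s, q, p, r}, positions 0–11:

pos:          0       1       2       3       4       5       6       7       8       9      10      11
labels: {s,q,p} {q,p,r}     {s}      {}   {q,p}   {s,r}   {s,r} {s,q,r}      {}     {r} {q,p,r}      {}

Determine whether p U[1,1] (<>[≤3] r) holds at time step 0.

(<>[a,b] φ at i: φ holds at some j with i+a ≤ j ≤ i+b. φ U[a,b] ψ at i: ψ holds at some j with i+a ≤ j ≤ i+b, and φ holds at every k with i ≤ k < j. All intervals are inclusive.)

Holds

Need some j in [1,1] with <>[≤3] r, and p at every k in [0,j-1].
  j=1: <>[≤3] r holds; p holds at every k in [0,0] → satisfied.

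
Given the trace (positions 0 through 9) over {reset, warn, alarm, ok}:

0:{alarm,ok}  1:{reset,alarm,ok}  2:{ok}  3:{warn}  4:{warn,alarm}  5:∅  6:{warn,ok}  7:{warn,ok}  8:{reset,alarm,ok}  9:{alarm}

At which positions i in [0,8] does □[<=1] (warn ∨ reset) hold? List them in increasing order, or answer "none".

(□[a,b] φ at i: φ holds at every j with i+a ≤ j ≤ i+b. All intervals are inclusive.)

Evaluate at each i in [0,8]:
  i=0: ✗ (fails at j=0)
  i=1: ✗ (fails at j=2)
  i=2: ✗ (fails at j=2)
  i=3: ✓ (all of [3,4])
  i=4: ✗ (fails at j=5)
  i=5: ✗ (fails at j=5)
  i=6: ✓ (all of [6,7])
  i=7: ✓ (all of [7,8])
  i=8: ✗ (fails at j=9)

3, 6, 7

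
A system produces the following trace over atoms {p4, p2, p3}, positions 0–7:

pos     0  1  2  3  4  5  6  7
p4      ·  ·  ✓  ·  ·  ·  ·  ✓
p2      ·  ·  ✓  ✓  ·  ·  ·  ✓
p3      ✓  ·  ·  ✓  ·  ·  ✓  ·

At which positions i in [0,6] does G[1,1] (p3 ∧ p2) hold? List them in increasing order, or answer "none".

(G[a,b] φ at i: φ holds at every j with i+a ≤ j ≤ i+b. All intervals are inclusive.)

2

Evaluate at each i in [0,6]:
  i=0: ✗ (fails at j=1)
  i=1: ✗ (fails at j=2)
  i=2: ✓ (all of [3,3])
  i=3: ✗ (fails at j=4)
  i=4: ✗ (fails at j=5)
  i=5: ✗ (fails at j=6)
  i=6: ✗ (fails at j=7)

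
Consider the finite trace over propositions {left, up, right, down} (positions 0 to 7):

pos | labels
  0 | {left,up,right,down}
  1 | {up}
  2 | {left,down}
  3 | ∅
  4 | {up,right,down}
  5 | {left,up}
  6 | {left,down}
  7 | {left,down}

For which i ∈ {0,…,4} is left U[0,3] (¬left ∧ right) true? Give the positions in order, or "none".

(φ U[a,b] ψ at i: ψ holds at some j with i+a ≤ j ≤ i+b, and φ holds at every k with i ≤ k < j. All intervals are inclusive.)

Evaluate at each i in [0,4]:
  i=0: ✗ (no rhs in [0,3])
  i=1: ✗ (lhs fails at k=1 before rhs at j=4)
  i=2: ✗ (lhs fails at k=3 before rhs at j=4)
  i=3: ✗ (lhs fails at k=3 before rhs at j=4)
  i=4: ✓ (rhs at j=4)

4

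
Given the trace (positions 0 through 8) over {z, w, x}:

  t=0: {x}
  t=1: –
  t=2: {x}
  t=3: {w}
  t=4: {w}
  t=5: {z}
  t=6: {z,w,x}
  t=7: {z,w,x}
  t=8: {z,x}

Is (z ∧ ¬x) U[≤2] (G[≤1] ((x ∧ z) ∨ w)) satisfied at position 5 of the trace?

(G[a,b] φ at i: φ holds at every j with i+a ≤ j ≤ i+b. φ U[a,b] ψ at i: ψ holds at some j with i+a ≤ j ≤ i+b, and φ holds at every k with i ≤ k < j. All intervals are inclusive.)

Yes

Need some j in [5,7] with G[≤1] ((x ∧ z) ∨ w), and (z ∧ ¬x) at every k in [5,j-1].
  j=5: G[≤1] ((x ∧ z) ∨ w) — fails at 5.
  j=6: G[≤1] ((x ∧ z) ∨ w) holds; (z ∧ ¬x) holds at every k in [5,5] → satisfied.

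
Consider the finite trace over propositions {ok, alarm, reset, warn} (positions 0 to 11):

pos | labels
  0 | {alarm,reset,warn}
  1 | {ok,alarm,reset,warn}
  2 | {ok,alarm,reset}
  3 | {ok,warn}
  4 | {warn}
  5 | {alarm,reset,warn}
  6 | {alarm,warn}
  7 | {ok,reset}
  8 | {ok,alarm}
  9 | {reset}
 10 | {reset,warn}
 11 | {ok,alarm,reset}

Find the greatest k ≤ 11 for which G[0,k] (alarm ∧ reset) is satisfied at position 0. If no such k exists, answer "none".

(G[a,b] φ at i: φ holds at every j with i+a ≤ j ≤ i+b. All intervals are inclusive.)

(alarm ∧ reset) must hold from j=0 onward; find where it first fails.
  j=0: holds
  j=1: holds
  j=2: holds
  j=3: fails
Holds on [0,2], so largest k = 2.

2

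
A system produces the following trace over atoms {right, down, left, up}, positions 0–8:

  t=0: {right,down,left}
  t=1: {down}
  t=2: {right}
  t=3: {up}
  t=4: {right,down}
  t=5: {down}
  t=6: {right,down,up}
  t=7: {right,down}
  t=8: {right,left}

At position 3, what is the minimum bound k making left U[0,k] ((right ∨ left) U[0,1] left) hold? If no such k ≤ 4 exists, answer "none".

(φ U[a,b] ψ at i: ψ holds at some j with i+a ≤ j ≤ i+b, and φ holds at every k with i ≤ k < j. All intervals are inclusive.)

Need earliest j ≥ 3 with ((right ∨ left) U[0,1] left), and left at every k in [3,j-1].
  j=3: rhs fails.
  j=4: rhs fails.
  j=5: rhs fails.
  j=6: rhs fails.
  j=7: rhs holds but lhs fails at k=3.
No witness within the range → none.

none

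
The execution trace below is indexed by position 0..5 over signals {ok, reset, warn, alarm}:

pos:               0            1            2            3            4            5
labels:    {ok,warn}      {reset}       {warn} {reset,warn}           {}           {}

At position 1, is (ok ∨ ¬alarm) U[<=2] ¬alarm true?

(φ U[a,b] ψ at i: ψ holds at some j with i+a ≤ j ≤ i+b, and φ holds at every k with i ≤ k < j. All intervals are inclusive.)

Need some j in [1,3] with ¬alarm, and (ok ∨ ¬alarm) at every k in [1,j-1].
  j=1: ¬alarm holds; no prefix to check → satisfied.

Holds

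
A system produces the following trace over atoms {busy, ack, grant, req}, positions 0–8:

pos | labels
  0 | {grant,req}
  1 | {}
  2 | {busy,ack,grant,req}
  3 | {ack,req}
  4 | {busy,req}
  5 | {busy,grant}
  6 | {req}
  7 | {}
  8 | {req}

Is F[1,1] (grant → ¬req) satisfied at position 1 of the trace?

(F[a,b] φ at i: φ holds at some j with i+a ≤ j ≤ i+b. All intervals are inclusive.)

No

Check (grant → ¬req) at each j in [2,2]:
  j=2: false
No position in the window satisfies it → formula fails.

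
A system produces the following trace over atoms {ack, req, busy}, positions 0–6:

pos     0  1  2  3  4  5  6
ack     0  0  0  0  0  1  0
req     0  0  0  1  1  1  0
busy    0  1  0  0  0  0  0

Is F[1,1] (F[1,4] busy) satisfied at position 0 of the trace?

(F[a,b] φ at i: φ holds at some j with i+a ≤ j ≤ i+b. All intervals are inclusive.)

No

Check F[1,4] busy at each j in [1,1]:
  j=1: fails (none in [2,5])
No position in the window satisfies it → formula fails.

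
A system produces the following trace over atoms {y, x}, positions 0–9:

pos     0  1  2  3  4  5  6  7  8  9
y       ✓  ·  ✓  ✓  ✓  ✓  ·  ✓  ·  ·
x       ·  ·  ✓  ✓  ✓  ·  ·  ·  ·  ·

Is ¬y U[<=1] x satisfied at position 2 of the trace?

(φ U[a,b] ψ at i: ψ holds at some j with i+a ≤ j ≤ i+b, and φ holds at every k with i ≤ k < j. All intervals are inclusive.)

Need some j in [2,3] with x, and ¬y at every k in [2,j-1].
  j=2: x holds; no prefix to check → satisfied.

True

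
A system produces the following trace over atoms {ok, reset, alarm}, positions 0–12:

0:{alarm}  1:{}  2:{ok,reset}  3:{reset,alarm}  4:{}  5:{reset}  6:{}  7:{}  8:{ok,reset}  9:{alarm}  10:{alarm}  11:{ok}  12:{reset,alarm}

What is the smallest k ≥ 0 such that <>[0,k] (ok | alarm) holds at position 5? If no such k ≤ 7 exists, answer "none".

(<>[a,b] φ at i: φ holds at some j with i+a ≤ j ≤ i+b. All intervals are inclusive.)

Scan j = 5,6,… for (ok | alarm):
  j=5: fails
  j=6: fails
  j=7: fails
  j=8: holds
First hit at j=8, so smallest k = 8-5 = 3.

3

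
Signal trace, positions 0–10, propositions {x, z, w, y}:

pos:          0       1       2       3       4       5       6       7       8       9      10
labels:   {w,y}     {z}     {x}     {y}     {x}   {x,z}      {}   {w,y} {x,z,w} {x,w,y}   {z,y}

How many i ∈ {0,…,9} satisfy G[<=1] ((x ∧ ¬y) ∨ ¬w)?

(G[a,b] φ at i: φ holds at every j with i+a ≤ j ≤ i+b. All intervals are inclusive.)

5

Evaluate at each i in [0,9]:
  i=0: ✗ (fails at j=0)
  i=1: ✓ (all of [1,2])
  i=2: ✓ (all of [2,3])
  i=3: ✓ (all of [3,4])
  i=4: ✓ (all of [4,5])
  i=5: ✓ (all of [5,6])
  i=6: ✗ (fails at j=7)
  i=7: ✗ (fails at j=7)
  i=8: ✗ (fails at j=9)
  i=9: ✗ (fails at j=9)
Positions where it holds: {1, 2, 3, 4, 5} → 5.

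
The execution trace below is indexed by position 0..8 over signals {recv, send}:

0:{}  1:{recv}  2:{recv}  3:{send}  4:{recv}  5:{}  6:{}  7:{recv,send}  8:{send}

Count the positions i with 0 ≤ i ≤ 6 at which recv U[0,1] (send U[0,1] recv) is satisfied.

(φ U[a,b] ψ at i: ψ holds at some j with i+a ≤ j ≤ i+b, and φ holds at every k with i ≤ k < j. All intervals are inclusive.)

Evaluate at each i in [0,6]:
  i=0: ✗ (lhs fails at k=0 before rhs at j=1)
  i=1: ✓ (rhs at j=1)
  i=2: ✓ (rhs at j=2)
  i=3: ✓ (rhs at j=3)
  i=4: ✓ (rhs at j=4)
  i=5: ✗ (no rhs in [5,6])
  i=6: ✗ (lhs fails at k=6 before rhs at j=7)
Positions where it holds: {1, 2, 3, 4} → 4.

4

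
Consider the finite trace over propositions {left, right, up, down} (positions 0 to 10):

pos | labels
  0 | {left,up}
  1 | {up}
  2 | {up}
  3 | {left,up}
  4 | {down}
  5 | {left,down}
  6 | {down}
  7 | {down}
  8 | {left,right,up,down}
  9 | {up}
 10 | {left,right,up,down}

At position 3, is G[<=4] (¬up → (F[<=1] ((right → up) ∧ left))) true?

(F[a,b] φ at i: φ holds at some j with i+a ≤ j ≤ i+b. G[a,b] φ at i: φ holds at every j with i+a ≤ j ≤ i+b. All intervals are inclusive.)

False

Check (¬up → (F[<=1] ((right → up) ∧ left))) at every j in [3,7]:
  j=3: antecedent false → ✓
  j=4: antecedent true; consequent holds (witness at 5) → ✓
  j=5: antecedent true; consequent holds (witness at 5) → ✓
  j=6: antecedent true; consequent fails (none in [6,7]) → ✗
  j=7: antecedent true; consequent holds (witness at 8) → ✓
Fails at j=6 → formula fails.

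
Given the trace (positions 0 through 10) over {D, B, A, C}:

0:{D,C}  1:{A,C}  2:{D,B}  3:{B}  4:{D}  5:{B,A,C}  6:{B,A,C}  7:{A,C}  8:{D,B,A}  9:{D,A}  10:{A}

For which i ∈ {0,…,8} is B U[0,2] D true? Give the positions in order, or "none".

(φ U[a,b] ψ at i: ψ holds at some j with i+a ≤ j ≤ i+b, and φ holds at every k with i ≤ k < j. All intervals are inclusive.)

Evaluate at each i in [0,8]:
  i=0: ✓ (rhs at j=0)
  i=1: ✗ (lhs fails at k=1 before rhs at j=2)
  i=2: ✓ (rhs at j=2)
  i=3: ✓ (rhs at j=4; lhs holds on [3,3])
  i=4: ✓ (rhs at j=4)
  i=5: ✗ (no rhs in [5,7])
  i=6: ✗ (lhs fails at k=7 before rhs at j=8)
  i=7: ✗ (lhs fails at k=7 before rhs at j=8)
  i=8: ✓ (rhs at j=8)

0, 2, 3, 4, 8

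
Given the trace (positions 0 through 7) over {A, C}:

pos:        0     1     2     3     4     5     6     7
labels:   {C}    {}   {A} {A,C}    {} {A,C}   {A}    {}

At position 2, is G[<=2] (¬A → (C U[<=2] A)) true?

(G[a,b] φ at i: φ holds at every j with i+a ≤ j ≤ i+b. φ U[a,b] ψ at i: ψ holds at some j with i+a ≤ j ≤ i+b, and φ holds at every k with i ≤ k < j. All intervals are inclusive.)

Check (¬A → (C U[<=2] A)) at every j in [2,4]:
  j=2: antecedent false → ✓
  j=3: antecedent false → ✓
  j=4: antecedent true; consequent fails → ✗
Fails at j=4 → formula fails.

Does not hold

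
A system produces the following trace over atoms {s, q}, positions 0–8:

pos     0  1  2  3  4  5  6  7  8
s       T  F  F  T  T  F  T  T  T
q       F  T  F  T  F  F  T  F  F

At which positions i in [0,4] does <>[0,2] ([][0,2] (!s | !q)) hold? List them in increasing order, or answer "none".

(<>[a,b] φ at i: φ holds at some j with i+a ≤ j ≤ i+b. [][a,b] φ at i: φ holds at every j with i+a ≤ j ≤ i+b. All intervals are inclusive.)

0

Evaluate at each i in [0,4]:
  i=0: ✓ (witness j=0)
  i=1: ✗ (none in [1,3])
  i=2: ✗ (none in [2,4])
  i=3: ✗ (none in [3,5])
  i=4: ✗ (none in [4,6])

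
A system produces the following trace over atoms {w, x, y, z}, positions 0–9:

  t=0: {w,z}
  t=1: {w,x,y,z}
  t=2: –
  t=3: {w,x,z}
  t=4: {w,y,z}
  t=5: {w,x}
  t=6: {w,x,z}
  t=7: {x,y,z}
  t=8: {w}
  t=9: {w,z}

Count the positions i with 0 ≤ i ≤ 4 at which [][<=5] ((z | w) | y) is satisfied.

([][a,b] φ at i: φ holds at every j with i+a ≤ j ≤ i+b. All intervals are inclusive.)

2

Evaluate at each i in [0,4]:
  i=0: ✗ (fails at j=2)
  i=1: ✗ (fails at j=2)
  i=2: ✗ (fails at j=2)
  i=3: ✓ (all of [3,8])
  i=4: ✓ (all of [4,9])
Positions where it holds: {3, 4} → 2.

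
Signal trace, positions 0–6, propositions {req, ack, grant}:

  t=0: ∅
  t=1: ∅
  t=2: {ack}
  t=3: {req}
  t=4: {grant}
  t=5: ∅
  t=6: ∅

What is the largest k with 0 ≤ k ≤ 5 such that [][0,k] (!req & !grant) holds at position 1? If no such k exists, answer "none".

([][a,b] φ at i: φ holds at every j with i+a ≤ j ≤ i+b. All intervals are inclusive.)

1

(!req & !grant) must hold from j=1 onward; find where it first fails.
  j=1: holds
  j=2: holds
  j=3: fails
Holds on [1,2], so largest k = 1.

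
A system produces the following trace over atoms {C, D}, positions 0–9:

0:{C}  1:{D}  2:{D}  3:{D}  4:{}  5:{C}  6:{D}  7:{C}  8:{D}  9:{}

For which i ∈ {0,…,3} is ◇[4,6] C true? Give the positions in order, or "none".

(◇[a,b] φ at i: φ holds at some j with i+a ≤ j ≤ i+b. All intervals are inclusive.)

Evaluate at each i in [0,3]:
  i=0: ✓ (witness j=5)
  i=1: ✓ (witness j=5)
  i=2: ✓ (witness j=7)
  i=3: ✓ (witness j=7)

0, 1, 2, 3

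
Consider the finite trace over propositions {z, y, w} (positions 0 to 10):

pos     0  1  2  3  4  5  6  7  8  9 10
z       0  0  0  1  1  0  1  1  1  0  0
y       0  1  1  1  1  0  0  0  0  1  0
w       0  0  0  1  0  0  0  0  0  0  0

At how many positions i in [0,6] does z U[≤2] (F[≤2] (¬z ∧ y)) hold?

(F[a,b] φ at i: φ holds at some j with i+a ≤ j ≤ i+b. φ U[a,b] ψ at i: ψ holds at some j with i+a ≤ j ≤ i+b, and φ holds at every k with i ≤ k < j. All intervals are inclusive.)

4

Evaluate at each i in [0,6]:
  i=0: ✓ (rhs at j=0)
  i=1: ✓ (rhs at j=1)
  i=2: ✓ (rhs at j=2)
  i=3: ✗ (no rhs in [3,5])
  i=4: ✗ (no rhs in [4,6])
  i=5: ✗ (lhs fails at k=5 before rhs at j=7)
  i=6: ✓ (rhs at j=7; lhs holds on [6,6])
Positions where it holds: {0, 1, 2, 6} → 4.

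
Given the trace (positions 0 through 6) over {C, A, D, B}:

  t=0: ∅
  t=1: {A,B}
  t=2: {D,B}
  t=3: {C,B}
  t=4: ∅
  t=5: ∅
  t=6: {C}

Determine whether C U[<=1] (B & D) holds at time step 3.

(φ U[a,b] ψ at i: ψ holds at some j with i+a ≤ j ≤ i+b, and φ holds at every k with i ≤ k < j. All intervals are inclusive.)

False

Need some j in [3,4] with (B & D), and C at every k in [3,j-1].
  j=3: (B & D) false.
  j=4: (B & D) false.
No j in the window works → until fails.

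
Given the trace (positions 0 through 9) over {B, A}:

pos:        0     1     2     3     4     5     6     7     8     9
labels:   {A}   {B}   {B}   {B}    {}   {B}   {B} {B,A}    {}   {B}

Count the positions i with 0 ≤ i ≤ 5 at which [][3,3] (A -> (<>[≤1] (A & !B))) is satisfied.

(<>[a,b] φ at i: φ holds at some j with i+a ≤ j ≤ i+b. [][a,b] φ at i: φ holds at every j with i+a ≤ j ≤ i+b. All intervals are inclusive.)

Evaluate at each i in [0,5]:
  i=0: ✓ (all of [3,3])
  i=1: ✓ (all of [4,4])
  i=2: ✓ (all of [5,5])
  i=3: ✓ (all of [6,6])
  i=4: ✗ (fails at j=7)
  i=5: ✓ (all of [8,8])
Positions where it holds: {0, 1, 2, 3, 5} → 5.

5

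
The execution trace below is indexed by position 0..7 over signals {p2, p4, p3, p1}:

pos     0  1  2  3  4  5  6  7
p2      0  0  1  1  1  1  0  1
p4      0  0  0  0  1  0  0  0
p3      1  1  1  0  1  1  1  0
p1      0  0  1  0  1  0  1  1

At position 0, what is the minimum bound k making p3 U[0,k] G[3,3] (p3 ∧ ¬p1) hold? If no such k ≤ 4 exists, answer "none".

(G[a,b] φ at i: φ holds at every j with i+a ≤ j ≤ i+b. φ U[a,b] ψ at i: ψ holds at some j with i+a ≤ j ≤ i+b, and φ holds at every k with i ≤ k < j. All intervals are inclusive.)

2

Need earliest j ≥ 0 with G[3,3] (p3 ∧ ¬p1), and p3 at every k in [0,j-1].
  j=0: rhs fails.
  j=1: rhs fails.
  j=2: rhs holds; lhs holds on [0,1]. k = 2.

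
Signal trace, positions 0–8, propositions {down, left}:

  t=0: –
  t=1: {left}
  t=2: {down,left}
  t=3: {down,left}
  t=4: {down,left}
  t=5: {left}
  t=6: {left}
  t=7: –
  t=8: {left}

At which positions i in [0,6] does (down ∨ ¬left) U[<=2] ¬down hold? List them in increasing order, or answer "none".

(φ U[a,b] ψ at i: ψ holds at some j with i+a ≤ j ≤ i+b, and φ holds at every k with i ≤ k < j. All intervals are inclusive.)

Evaluate at each i in [0,6]:
  i=0: ✓ (rhs at j=0)
  i=1: ✓ (rhs at j=1)
  i=2: ✗ (no rhs in [2,4])
  i=3: ✓ (rhs at j=5; lhs holds on [3,4])
  i=4: ✓ (rhs at j=5; lhs holds on [4,4])
  i=5: ✓ (rhs at j=5)
  i=6: ✓ (rhs at j=6)

0, 1, 3, 4, 5, 6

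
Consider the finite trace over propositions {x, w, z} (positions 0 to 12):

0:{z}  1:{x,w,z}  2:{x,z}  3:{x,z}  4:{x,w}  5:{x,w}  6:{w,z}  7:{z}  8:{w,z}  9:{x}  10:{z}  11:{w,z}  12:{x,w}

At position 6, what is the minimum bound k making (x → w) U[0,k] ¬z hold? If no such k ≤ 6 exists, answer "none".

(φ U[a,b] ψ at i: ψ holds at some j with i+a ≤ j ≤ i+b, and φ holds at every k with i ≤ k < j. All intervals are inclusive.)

Need earliest j ≥ 6 with ¬z, and (x → w) at every k in [6,j-1].
  j=6: rhs fails.
  j=7: rhs fails.
  j=8: rhs fails.
  j=9: rhs holds; lhs holds on [6,8]. k = 3.

3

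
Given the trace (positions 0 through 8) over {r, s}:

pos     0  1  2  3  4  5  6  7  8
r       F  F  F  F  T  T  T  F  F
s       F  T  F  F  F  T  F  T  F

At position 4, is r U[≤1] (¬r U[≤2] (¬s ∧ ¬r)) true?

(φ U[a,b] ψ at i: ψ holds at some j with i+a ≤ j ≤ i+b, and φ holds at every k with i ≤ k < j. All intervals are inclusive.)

No

Need some j in [4,5] with (¬r U[≤2] (¬s ∧ ¬r)), and r at every k in [4,j-1].
  j=4: (¬r U[≤2] (¬s ∧ ¬r)) — fails.
  j=5: (¬r U[≤2] (¬s ∧ ¬r)) — fails.
No j in the window works → until fails.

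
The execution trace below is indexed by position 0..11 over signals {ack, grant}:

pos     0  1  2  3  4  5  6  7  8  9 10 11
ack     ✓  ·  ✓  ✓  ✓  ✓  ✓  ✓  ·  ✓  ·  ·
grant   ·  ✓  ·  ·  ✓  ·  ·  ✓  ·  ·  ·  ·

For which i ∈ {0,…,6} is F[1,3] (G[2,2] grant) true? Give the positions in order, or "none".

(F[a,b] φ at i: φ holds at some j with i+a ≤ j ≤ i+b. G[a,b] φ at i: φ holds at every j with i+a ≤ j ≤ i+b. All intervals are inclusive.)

Evaluate at each i in [0,6]:
  i=0: ✓ (witness j=2)
  i=1: ✓ (witness j=2)
  i=2: ✓ (witness j=5)
  i=3: ✓ (witness j=5)
  i=4: ✓ (witness j=5)
  i=5: ✗ (none in [6,8])
  i=6: ✗ (none in [7,9])

0, 1, 2, 3, 4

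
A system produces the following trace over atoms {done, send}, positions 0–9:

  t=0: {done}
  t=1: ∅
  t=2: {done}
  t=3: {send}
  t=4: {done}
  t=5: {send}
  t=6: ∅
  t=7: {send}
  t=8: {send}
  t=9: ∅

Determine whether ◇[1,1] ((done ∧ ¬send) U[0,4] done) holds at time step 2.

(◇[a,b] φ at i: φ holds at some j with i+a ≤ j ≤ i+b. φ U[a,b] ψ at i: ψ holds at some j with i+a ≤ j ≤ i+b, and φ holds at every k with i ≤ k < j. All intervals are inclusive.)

No

Check ((done ∧ ¬send) U[0,4] done) at each j in [3,3]:
  j=3: fails
No position in the window satisfies it → formula fails.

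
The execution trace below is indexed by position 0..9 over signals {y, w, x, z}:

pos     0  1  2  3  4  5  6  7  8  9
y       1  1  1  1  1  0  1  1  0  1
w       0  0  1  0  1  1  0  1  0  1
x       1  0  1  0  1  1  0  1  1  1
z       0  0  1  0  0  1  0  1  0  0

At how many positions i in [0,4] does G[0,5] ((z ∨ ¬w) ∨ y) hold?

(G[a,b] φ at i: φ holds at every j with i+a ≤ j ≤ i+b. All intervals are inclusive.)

5

Evaluate at each i in [0,4]:
  i=0: ✓ (all of [0,5])
  i=1: ✓ (all of [1,6])
  i=2: ✓ (all of [2,7])
  i=3: ✓ (all of [3,8])
  i=4: ✓ (all of [4,9])
Positions where it holds: {0, 1, 2, 3, 4} → 5.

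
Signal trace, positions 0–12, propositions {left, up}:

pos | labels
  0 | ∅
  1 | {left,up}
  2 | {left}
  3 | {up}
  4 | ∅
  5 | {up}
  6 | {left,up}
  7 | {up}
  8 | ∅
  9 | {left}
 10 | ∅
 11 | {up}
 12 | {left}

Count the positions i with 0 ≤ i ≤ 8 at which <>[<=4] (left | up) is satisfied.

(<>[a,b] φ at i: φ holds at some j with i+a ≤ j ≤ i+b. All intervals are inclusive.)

9

Evaluate at each i in [0,8]:
  i=0: ✓ (witness j=1)
  i=1: ✓ (witness j=1)
  i=2: ✓ (witness j=2)
  i=3: ✓ (witness j=3)
  i=4: ✓ (witness j=5)
  i=5: ✓ (witness j=5)
  i=6: ✓ (witness j=6)
  i=7: ✓ (witness j=7)
  i=8: ✓ (witness j=9)
Positions where it holds: {0, 1, 2, 3, 4, 5, 6, 7, 8} → 9.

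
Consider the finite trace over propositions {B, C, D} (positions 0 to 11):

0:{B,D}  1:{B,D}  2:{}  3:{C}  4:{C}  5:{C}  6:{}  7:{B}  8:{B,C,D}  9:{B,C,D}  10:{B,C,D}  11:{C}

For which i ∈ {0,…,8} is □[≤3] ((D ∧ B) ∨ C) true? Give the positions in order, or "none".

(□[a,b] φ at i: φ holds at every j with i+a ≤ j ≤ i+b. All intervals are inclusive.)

8

Evaluate at each i in [0,8]:
  i=0: ✗ (fails at j=2)
  i=1: ✗ (fails at j=2)
  i=2: ✗ (fails at j=2)
  i=3: ✗ (fails at j=6)
  i=4: ✗ (fails at j=6)
  i=5: ✗ (fails at j=6)
  i=6: ✗ (fails at j=6)
  i=7: ✗ (fails at j=7)
  i=8: ✓ (all of [8,11])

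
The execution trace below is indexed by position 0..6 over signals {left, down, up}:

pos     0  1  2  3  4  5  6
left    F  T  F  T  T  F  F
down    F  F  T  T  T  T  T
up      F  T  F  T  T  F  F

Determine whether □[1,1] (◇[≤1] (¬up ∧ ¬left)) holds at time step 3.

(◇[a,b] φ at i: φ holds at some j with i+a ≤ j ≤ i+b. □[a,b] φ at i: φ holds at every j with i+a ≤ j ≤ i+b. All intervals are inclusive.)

Check ◇[≤1] (¬up ∧ ¬left) at every j in [4,4]:
  j=4: holds (witness at 5)
All positions satisfy it → formula holds.

Yes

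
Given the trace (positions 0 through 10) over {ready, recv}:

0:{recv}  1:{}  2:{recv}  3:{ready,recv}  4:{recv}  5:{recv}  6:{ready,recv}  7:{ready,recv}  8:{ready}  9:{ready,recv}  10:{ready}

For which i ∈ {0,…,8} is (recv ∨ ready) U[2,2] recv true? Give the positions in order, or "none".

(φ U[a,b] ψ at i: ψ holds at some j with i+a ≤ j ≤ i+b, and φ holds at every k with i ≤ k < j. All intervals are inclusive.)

2, 3, 4, 5, 7

Evaluate at each i in [0,8]:
  i=0: ✗ (lhs fails at k=1 before rhs at j=2)
  i=1: ✗ (lhs fails at k=1 before rhs at j=3)
  i=2: ✓ (rhs at j=4; lhs holds on [2,3])
  i=3: ✓ (rhs at j=5; lhs holds on [3,4])
  i=4: ✓ (rhs at j=6; lhs holds on [4,5])
  i=5: ✓ (rhs at j=7; lhs holds on [5,6])
  i=6: ✗ (no rhs in [8,8])
  i=7: ✓ (rhs at j=9; lhs holds on [7,8])
  i=8: ✗ (no rhs in [10,10])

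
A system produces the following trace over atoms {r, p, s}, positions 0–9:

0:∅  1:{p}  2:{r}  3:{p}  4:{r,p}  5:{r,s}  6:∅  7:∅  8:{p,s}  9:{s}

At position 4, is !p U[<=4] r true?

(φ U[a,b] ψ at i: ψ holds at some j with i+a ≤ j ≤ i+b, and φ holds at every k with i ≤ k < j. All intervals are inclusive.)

True

Need some j in [4,8] with r, and !p at every k in [4,j-1].
  j=4: r holds; no prefix to check → satisfied.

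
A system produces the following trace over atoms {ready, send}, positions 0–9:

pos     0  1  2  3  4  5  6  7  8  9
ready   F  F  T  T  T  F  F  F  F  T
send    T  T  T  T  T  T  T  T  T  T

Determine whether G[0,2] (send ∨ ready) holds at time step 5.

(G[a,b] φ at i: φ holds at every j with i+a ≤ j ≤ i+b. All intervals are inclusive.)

Holds

Check (send ∨ ready) at every j in [5,7]:
  j=5: true
  j=6: true
  j=7: true
All positions satisfy it → formula holds.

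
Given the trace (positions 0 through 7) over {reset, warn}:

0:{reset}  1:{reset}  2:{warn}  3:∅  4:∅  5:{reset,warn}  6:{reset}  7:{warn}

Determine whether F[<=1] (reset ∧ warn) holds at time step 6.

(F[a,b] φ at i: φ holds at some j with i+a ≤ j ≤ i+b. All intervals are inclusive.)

Check (reset ∧ warn) at each j in [6,7]:
  j=6: false
  j=7: false
No position in the window satisfies it → formula fails.

No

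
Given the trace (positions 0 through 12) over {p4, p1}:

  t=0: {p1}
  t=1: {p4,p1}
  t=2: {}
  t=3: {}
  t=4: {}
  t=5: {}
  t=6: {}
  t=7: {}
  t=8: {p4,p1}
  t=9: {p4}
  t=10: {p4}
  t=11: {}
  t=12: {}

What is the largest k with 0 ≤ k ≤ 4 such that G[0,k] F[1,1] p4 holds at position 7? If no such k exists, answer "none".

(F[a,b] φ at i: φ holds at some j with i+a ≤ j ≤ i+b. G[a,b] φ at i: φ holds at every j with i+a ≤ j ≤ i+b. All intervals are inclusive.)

2

F[1,1] p4 must hold from j=7 onward; find where it first fails.
  j=7: holds
  j=8: holds
  j=9: holds
  j=10: fails
Holds on [7,9], so largest k = 2.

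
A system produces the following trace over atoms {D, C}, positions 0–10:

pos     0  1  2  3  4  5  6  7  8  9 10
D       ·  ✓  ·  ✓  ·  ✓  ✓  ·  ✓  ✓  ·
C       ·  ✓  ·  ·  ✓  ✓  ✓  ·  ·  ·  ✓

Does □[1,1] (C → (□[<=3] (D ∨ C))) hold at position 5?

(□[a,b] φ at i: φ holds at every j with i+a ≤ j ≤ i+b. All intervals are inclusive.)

False

Check (C → (□[<=3] (D ∨ C))) at every j in [6,6]:
  j=6: antecedent true; consequent fails at 7 → ✗
Fails at j=6 → formula fails.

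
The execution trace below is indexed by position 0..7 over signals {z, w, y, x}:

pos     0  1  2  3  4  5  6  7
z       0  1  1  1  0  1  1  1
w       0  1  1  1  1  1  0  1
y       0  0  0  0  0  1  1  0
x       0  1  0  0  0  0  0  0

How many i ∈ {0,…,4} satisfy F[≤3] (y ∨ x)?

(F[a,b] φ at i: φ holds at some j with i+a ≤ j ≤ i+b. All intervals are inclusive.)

Evaluate at each i in [0,4]:
  i=0: ✓ (witness j=1)
  i=1: ✓ (witness j=1)
  i=2: ✓ (witness j=5)
  i=3: ✓ (witness j=5)
  i=4: ✓ (witness j=5)
Positions where it holds: {0, 1, 2, 3, 4} → 5.

5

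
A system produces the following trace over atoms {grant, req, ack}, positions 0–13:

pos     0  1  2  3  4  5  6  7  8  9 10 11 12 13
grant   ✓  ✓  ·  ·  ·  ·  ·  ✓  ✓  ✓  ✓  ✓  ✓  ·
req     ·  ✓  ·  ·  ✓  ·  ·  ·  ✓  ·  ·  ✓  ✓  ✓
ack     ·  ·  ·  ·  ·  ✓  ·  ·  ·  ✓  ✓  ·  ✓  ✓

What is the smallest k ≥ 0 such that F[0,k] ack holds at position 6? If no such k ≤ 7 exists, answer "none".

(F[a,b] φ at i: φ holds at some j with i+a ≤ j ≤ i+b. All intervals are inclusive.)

3

Scan j = 6,7,… for ack:
  j=6: fails
  j=7: fails
  j=8: fails
  j=9: holds
First hit at j=9, so smallest k = 9-6 = 3.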